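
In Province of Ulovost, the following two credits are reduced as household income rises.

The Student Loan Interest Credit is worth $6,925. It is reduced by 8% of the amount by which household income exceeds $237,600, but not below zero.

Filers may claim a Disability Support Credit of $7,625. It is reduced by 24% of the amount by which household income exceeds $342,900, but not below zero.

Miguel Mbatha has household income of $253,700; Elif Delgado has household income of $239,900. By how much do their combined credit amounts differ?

$1,104

Miguel ($253,700): Student Loan Interest Credit: 8% of the $16,100 excess over $237,600 is $1,288; credit = $6,925 − $1,288 = $5,637. Disability Support Credit: $253,700 is at or below the $342,900 threshold, so the full $7,625 applies. total $5,637 + $7,625 = $13,262
Elif ($239,900): Student Loan Interest Credit: 8% of the $2,300 excess over $237,600 is $184; credit = $6,925 − $184 = $6,741. Disability Support Credit: $239,900 is at or below the $342,900 threshold, so the full $7,625 applies. total $6,741 + $7,625 = $14,366
Difference: |$13,262 − $14,366| = $1,104.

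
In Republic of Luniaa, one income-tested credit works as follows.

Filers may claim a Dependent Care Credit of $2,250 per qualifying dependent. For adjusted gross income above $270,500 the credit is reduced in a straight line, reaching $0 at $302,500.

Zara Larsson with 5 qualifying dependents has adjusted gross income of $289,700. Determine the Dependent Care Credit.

$4,500

Dependent Care Credit: base = 5 × $2,250 = $11,250. $289,700 is $19,200 into a $32,000 phase-out range, leaving 12,800/32,000 of the credit: $11,250 × 12,800/32,000 = $4,500.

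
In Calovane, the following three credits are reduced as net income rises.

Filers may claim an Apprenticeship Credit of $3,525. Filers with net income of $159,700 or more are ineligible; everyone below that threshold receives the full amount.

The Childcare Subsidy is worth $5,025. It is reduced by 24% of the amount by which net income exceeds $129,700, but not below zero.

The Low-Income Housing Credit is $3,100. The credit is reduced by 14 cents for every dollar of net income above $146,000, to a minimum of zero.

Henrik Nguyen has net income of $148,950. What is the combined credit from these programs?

Apprenticeship Credit: $148,950 is below the $159,700 cutoff, so the full $3,525 applies.
Childcare Subsidy: 24% of the $19,250 excess over $129,700 is $4,620; credit = $5,025 − $4,620 = $405.
Low-Income Housing Credit: 14% of the $2,950 excess over $146,000 is $413; credit = $3,100 − $413 = $2,687.
Total: $3,525 + $405 + $2,687 = $6,617.

$6,617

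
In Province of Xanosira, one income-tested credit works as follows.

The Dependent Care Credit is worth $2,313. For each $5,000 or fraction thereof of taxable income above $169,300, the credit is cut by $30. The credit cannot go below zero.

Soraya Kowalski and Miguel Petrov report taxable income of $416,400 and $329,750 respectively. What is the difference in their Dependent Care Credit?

$510

Soraya ($416,400): Dependent Care Credit: income exceeds $169,300 by $247,100, which is 50 full-or-partial $5,000 increments; reduction = 50 × $30 = $1,500, leaving $813.
Miguel ($329,750): Dependent Care Credit: income exceeds $169,300 by $160,450, which is 33 full-or-partial $5,000 increments; reduction = 33 × $30 = $990, leaving $1,323.
Difference: |$813 − $1,323| = $510.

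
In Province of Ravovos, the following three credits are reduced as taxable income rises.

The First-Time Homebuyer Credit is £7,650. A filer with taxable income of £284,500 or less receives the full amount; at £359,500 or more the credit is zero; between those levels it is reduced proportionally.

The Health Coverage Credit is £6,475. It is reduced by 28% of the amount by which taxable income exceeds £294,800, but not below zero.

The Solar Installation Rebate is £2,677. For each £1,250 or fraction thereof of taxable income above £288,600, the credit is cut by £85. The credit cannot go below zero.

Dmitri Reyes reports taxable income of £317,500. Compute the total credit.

First-Time Homebuyer Credit: £317,500 is £33,000 into a £75,000 phase-out range, leaving 42,000/75,000 of the credit: £7,650 × 42,000/75,000 = £4,284.
Health Coverage Credit: 28% of the £22,700 excess over £294,800 is £6,356; credit = £6,475 − £6,356 = £119.
Solar Installation Rebate: income exceeds £288,600 by £28,900, which is 24 full-or-partial £1,250 increments; reduction = 24 × £85 = £2,040, leaving £637.
Total: £4,284 + £119 + £637 = £5,040.

£5,040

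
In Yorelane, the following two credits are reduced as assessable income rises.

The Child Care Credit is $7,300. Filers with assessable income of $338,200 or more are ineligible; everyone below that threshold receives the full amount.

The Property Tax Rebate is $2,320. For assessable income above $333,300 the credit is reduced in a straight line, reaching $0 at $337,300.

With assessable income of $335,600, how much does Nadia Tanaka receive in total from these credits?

Child Care Credit: $335,600 is below the $338,200 cutoff, so the full $7,300 applies.
Property Tax Rebate: $335,600 is $2,300 into a $4,000 phase-out range, leaving 1,700/4,000 of the credit: $2,320 × 1,700/4,000 = $986.
Total: $7,300 + $986 = $8,286.

$8,286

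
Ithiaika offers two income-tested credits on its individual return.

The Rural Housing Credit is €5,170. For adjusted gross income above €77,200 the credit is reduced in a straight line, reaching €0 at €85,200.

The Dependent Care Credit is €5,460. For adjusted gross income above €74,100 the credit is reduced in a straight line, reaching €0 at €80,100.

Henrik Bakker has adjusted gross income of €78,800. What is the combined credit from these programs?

Rural Housing Credit: €78,800 is €1,600 into a €8,000 phase-out range, leaving 6,400/8,000 of the credit: €5,170 × 6,400/8,000 = €4,136.
Dependent Care Credit: €78,800 is €4,700 into a €6,000 phase-out range, leaving 1,300/6,000 of the credit: €5,460 × 1,300/6,000 = €1,183.
Total: €4,136 + €1,183 = €5,319.

€5,319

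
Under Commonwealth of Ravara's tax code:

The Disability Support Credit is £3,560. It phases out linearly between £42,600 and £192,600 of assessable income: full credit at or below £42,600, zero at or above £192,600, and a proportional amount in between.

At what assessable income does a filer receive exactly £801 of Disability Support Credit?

£801 is 801/3,560 of the full £3,560, so 2,759/3,560 of the £150,000 range has been used: income = £42,600 + £150,000 × 2,759/3,560 = £158,850.

£158,850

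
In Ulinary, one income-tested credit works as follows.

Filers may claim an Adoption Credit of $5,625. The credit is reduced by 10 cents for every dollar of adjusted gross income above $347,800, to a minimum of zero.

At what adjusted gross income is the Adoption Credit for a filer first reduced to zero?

The credit falls by 10% of each dollar above $347,800, so it reaches zero when the excess is $5,625 / 10% = $56,250: income = $347,800 + $56,250 = $404,050.

$404,050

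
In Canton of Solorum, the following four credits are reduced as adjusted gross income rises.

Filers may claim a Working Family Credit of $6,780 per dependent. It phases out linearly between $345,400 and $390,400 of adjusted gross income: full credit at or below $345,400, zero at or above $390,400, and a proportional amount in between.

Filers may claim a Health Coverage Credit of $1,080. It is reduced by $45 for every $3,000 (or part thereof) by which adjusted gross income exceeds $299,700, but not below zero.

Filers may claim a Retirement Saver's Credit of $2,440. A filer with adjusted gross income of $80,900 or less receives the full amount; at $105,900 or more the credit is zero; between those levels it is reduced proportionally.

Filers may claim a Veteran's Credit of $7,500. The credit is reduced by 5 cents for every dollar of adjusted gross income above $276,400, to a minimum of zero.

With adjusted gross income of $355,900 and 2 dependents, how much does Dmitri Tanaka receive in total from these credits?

$14,146

Working Family Credit: base = 2 × $6,780 = $13,560. $355,900 is $10,500 into a $45,000 phase-out range, leaving 34,500/45,000 of the credit: $13,560 × 34,500/45,000 = $10,396.
Health Coverage Credit: income exceeds $299,700 by $56,200, which is 19 full-or-partial $3,000 increments; reduction = 19 × $45 = $855, leaving $225.
Retirement Saver's Credit: $355,900 is at or above $105,900, so the credit is $0.
Veteran's Credit: 5% of the $79,500 excess over $276,400 is $3,975; credit = $7,500 − $3,975 = $3,525.
Total: $10,396 + $225 + $0 + $3,525 = $14,146.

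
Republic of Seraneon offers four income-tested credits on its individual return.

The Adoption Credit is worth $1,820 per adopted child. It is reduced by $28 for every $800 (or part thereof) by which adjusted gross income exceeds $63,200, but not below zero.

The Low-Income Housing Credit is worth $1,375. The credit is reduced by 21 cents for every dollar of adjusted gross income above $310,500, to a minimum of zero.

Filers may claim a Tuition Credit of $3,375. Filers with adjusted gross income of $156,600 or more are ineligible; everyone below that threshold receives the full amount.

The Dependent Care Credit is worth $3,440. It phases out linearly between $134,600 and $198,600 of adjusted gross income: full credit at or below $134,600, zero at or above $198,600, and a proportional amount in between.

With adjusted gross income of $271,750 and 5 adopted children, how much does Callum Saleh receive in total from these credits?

Adoption Credit: base = 5 × $1,820 = $9,100. income exceeds $63,200 by $208,550, which is 261 full-or-partial $800 increments; reduction = 261 × $28 = $7,308, leaving $1,792.
Low-Income Housing Credit: $271,750 is at or below the $310,500 threshold, so the full $1,375 applies.
Tuition Credit: $271,750 meets or exceeds the $156,600 cutoff, so the credit is $0.
Dependent Care Credit: $271,750 is at or above $198,600, so the credit is $0.
Total: $1,792 + $1,375 + $0 + $0 = $3,167.

$3,167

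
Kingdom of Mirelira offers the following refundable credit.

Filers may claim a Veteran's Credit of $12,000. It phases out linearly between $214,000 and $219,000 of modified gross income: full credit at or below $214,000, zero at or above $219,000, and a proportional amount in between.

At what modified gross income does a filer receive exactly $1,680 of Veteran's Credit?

$1,680 is 1,680/12,000 of the full $12,000, so 10,320/12,000 of the $5,000 range has been used: income = $214,000 + $5,000 × 10,320/12,000 = $218,300.

$218,300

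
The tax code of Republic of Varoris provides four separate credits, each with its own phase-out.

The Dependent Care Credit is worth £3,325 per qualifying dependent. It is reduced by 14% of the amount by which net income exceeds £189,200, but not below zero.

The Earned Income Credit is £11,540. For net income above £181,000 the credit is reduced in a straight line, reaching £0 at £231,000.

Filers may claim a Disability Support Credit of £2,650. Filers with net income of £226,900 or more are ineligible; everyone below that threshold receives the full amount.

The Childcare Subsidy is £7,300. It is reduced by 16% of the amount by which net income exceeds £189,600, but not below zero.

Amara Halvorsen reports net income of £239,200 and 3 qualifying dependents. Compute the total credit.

Dependent Care Credit: base = 3 × £3,325 = £9,975. 14% of the £50,000 excess over £189,200 is £7,000; credit = £9,975 − £7,000 = £2,975.
Earned Income Credit: £239,200 is at or above £231,000, so the credit is £0.
Disability Support Credit: £239,200 meets or exceeds the £226,900 cutoff, so the credit is £0.
Childcare Subsidy: 16% of the £49,600 excess over £189,600 is £7,936 ≥ base, so the credit is £0.
Total: £2,975 + £0 + £0 + £0 = £2,975.

£2,975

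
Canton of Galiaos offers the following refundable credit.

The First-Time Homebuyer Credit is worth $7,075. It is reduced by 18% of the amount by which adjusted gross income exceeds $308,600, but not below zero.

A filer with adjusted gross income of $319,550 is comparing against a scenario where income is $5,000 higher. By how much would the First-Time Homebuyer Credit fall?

At $319,550 — 18% of the $10,950 excess over $308,600 is $1,971; credit = $7,075 − $1,971 = $5,104.
At $324,550 — 18% of the $15,950 excess over $308,600 is $2,871; credit = $7,075 − $2,871 = $4,204.
Lost: $5,104 − $4,204 = $900.

$900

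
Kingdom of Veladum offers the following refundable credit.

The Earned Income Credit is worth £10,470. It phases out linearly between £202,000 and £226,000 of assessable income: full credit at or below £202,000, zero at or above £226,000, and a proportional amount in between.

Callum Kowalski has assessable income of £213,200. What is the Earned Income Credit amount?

£5,584

Earned Income Credit: £213,200 is £11,200 into a £24,000 phase-out range, leaving 12,800/24,000 of the credit: £10,470 × 12,800/24,000 = £5,584.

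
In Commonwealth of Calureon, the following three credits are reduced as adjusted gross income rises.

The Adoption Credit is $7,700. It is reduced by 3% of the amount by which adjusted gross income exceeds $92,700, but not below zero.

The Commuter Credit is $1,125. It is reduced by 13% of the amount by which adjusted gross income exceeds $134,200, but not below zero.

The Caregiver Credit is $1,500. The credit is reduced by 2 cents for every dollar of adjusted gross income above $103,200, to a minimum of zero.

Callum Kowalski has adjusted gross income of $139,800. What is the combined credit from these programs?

Adoption Credit: 3% of the $47,100 excess over $92,700 is $1,413; credit = $7,700 − $1,413 = $6,287.
Commuter Credit: 13% of the $5,600 excess over $134,200 is $728; credit = $1,125 − $728 = $397.
Caregiver Credit: 2% of the $36,600 excess over $103,200 is $732; credit = $1,500 − $732 = $768.
Total: $6,287 + $397 + $768 = $7,452.

$7,452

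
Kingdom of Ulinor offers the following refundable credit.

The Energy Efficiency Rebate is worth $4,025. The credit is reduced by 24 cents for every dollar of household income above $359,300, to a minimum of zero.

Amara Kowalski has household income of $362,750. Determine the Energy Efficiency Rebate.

$3,197

Energy Efficiency Rebate: 24% of the $3,450 excess over $359,300 is $828; credit = $4,025 − $828 = $3,197.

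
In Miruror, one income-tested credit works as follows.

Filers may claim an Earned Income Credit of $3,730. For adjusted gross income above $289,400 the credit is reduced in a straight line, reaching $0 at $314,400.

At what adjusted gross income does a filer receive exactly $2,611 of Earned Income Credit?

$2,611 is 2,611/3,730 of the full $3,730, so 1,119/3,730 of the $25,000 range has been used: income = $289,400 + $25,000 × 1,119/3,730 = $296,900.

$296,900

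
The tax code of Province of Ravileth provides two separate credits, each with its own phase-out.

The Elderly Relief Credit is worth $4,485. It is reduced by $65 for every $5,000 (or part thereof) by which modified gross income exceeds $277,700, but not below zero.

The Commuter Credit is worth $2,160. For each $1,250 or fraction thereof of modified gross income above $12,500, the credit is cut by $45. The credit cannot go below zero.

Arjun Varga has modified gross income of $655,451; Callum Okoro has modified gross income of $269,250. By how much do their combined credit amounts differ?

Arjun ($655,451): Elderly Relief Credit: income exceeds $277,700 by $377,751 → 76 increments × $65 = $4,940 ≥ base, so the credit is $0. Commuter Credit: income exceeds $12,500 by $642,951 → 515 increments × $45 = $23,175 ≥ base, so the credit is $0. total $0 + $0 = $0
Callum ($269,250): Elderly Relief Credit: $269,250 is at or below the $277,700 threshold, so the full $4,485 applies. Commuter Credit: income exceeds $12,500 by $256,750 → 206 increments × $45 = $9,270 ≥ base, so the credit is $0. total $4,485 + $0 = $4,485
Difference: |$0 − $4,485| = $4,485.

$4,485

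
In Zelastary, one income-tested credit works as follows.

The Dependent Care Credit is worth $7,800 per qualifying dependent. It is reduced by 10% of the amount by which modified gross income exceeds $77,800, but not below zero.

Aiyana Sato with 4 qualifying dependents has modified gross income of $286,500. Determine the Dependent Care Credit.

$10,330

Dependent Care Credit: base = 4 × $7,800 = $31,200. 10% of the $208,700 excess over $77,800 is $20,870; credit = $31,200 − $20,870 = $10,330.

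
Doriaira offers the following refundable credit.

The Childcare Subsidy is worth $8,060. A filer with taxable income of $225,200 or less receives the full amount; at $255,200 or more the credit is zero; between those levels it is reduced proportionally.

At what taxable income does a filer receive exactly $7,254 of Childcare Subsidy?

$7,254 is 7,254/8,060 of the full $8,060, so 806/8,060 of the $30,000 range has been used: income = $225,200 + $30,000 × 806/8,060 = $228,200.

$228,200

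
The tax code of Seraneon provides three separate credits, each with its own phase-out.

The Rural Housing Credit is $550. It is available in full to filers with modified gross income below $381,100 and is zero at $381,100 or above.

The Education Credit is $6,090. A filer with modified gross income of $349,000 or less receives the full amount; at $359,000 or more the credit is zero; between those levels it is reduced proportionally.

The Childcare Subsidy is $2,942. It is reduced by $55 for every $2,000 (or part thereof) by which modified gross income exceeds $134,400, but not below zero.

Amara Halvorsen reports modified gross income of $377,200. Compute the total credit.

$550

Rural Housing Credit: $377,200 is below the $381,100 cutoff, so the full $550 applies.
Education Credit: $377,200 is at or above $359,000, so the credit is $0.
Childcare Subsidy: income exceeds $134,400 by $242,800 → 122 increments × $55 = $6,710 ≥ base, so the credit is $0.
Total: $550 + $0 + $0 = $550.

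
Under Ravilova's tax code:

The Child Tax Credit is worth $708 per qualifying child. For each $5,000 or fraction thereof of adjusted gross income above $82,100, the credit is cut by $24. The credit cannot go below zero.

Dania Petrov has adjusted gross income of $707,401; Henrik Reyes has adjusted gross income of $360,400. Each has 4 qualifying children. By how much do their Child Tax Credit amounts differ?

Dania ($707,401): Child Tax Credit: base = 4 × $708 = $2,832. income exceeds $82,100 by $625,301 → 126 increments × $24 = $3,024 ≥ base, so the credit is $0.
Henrik ($360,400): Child Tax Credit: base = 4 × $708 = $2,832. income exceeds $82,100 by $278,300, which is 56 full-or-partial $5,000 increments; reduction = 56 × $24 = $1,344, leaving $1,488.
Difference: |$0 − $1,488| = $1,488.

$1,488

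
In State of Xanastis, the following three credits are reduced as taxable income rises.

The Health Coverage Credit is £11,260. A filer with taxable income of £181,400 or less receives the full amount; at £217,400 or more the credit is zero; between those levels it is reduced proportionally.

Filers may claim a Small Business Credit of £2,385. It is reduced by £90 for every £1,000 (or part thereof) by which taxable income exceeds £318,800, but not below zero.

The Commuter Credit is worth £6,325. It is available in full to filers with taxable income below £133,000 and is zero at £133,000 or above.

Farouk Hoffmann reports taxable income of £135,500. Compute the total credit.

Health Coverage Credit: £135,500 is at or below the £181,400 threshold, so the full £11,260 applies.
Small Business Credit: £135,500 is at or below the £318,800 threshold, so the full £2,385 applies.
Commuter Credit: £135,500 meets or exceeds the £133,000 cutoff, so the credit is £0.
Total: £11,260 + £2,385 + £0 = £13,645.

£13,645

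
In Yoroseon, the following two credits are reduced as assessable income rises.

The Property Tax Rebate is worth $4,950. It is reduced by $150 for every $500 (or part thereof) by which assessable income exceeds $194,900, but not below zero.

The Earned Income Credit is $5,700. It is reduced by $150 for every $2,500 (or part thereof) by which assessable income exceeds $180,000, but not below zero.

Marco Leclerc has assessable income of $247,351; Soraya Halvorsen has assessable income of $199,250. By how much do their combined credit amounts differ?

Marco ($247,351): Property Tax Rebate: income exceeds $194,900 by $52,451 → 105 increments × $150 = $15,750 ≥ base, so the credit is $0. Earned Income Credit: income exceeds $180,000 by $67,351, which is 27 full-or-partial $2,500 increments; reduction = 27 × $150 = $4,050, leaving $1,650. total $0 + $1,650 = $1,650
Soraya ($199,250): Property Tax Rebate: income exceeds $194,900 by $4,350, which is 9 full-or-partial $500 increments; reduction = 9 × $150 = $1,350, leaving $3,600. Earned Income Credit: income exceeds $180,000 by $19,250, which is 8 full-or-partial $2,500 increments; reduction = 8 × $150 = $1,200, leaving $4,500. total $3,600 + $4,500 = $8,100
Difference: |$1,650 − $8,100| = $6,450.

$6,450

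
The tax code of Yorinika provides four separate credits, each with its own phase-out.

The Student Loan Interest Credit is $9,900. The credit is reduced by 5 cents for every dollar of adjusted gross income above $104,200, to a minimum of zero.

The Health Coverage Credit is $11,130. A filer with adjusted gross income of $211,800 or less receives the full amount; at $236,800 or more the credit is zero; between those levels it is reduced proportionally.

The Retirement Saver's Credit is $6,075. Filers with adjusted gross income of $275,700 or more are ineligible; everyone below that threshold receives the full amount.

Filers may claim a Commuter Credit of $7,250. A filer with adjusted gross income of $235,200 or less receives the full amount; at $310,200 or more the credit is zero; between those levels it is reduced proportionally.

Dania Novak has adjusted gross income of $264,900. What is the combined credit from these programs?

Student Loan Interest Credit: 5% of the $160,700 excess over $104,200 is $8,035; credit = $9,900 − $8,035 = $1,865.
Health Coverage Credit: $264,900 is at or above $236,800, so the credit is $0.
Retirement Saver's Credit: $264,900 is below the $275,700 cutoff, so the full $6,075 applies.
Commuter Credit: $264,900 is $29,700 into a $75,000 phase-out range, leaving 45,300/75,000 of the credit: $7,250 × 45,300/75,000 = $4,379.
Total: $1,865 + $0 + $6,075 + $4,379 = $12,319.

$12,319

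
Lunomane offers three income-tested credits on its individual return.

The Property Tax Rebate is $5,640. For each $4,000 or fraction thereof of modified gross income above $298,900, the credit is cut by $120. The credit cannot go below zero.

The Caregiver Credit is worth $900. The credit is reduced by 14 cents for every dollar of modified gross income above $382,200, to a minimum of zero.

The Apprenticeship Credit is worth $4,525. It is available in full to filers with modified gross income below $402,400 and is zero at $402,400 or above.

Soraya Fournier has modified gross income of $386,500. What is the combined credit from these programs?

Property Tax Rebate: income exceeds $298,900 by $87,600, which is 22 full-or-partial $4,000 increments; reduction = 22 × $120 = $2,640, leaving $3,000.
Caregiver Credit: 14% of the $4,300 excess over $382,200 is $602; credit = $900 − $602 = $298.
Apprenticeship Credit: $386,500 is below the $402,400 cutoff, so the full $4,525 applies.
Total: $3,000 + $298 + $4,525 = $7,823.

$7,823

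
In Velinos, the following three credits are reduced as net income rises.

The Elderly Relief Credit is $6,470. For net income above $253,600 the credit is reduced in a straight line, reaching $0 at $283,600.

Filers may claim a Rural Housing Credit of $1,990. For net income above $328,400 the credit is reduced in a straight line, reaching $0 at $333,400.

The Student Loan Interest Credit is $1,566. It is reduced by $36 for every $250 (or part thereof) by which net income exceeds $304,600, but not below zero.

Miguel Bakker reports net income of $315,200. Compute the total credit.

$2,008

Elderly Relief Credit: $315,200 is at or above $283,600, so the credit is $0.
Rural Housing Credit: $315,200 is at or below the $328,400 threshold, so the full $1,990 applies.
Student Loan Interest Credit: income exceeds $304,600 by $10,600, which is 43 full-or-partial $250 increments; reduction = 43 × $36 = $1,548, leaving $18.
Total: $0 + $1,990 + $18 = $2,008.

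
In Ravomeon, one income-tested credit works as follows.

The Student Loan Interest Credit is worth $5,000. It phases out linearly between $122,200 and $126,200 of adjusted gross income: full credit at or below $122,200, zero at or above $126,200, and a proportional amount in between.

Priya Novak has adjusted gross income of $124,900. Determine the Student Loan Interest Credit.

$1,625

Student Loan Interest Credit: $124,900 is $2,700 into a $4,000 phase-out range, leaving 1,300/4,000 of the credit: $5,000 × 1,300/4,000 = $1,625.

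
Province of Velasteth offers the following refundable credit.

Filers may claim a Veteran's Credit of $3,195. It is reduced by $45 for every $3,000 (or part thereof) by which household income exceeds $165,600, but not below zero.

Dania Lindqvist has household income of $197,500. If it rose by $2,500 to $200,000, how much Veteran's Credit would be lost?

At $197,500 — income exceeds $165,600 by $31,900, which is 11 full-or-partial $3,000 increments; reduction = 11 × $45 = $495, leaving $2,700.
At $200,000 — income exceeds $165,600 by $34,400, which is 12 full-or-partial $3,000 increments; reduction = 12 × $45 = $540, leaving $2,655.
Lost: $2,700 − $2,655 = $45.

$45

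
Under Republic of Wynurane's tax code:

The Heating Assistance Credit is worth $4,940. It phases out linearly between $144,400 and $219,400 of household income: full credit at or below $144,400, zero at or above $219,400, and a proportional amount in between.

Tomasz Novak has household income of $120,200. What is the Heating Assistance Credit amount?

Heating Assistance Credit: $120,200 is at or below the $144,400 threshold, so the full $4,940 applies.

$4,940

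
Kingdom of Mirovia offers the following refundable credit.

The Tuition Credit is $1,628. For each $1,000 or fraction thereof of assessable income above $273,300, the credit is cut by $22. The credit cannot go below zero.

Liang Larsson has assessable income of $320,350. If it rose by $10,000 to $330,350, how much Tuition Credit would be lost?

$220

At $320,350 — income exceeds $273,300 by $47,050, which is 48 full-or-partial $1,000 increments; reduction = 48 × $22 = $1,056, leaving $572.
At $330,350 — income exceeds $273,300 by $57,050, which is 58 full-or-partial $1,000 increments; reduction = 58 × $22 = $1,276, leaving $352.
Lost: $572 − $352 = $220.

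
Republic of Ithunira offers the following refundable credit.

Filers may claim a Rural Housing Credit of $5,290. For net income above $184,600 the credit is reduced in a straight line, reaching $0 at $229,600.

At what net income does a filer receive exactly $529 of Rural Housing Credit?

$225,100

$529 is 529/5,290 of the full $5,290, so 4,761/5,290 of the $45,000 range has been used: income = $184,600 + $45,000 × 4,761/5,290 = $225,100.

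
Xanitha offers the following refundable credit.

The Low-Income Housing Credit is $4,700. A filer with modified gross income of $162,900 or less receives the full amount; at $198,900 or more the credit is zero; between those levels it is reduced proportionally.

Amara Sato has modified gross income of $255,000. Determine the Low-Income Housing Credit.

Low-Income Housing Credit: $255,000 is at or above $198,900, so the credit is $0.

$0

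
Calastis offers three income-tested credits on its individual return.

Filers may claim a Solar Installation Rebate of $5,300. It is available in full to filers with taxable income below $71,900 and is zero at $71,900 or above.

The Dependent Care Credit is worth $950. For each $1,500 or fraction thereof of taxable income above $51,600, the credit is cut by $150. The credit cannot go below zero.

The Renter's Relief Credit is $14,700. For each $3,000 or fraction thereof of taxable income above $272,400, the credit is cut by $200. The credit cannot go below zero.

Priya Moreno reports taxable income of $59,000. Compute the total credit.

Solar Installation Rebate: $59,000 is below the $71,900 cutoff, so the full $5,300 applies.
Dependent Care Credit: income exceeds $51,600 by $7,400, which is 5 full-or-partial $1,500 increments; reduction = 5 × $150 = $750, leaving $200.
Renter's Relief Credit: $59,000 is at or below the $272,400 threshold, so the full $14,700 applies.
Total: $5,300 + $200 + $14,700 = $20,200.

$20,200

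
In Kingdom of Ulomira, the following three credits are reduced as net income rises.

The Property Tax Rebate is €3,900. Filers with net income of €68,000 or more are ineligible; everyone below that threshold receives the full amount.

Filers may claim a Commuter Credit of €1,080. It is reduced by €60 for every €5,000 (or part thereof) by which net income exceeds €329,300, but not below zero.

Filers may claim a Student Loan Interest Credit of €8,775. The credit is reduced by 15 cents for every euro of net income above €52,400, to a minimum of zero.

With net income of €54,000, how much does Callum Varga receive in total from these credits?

Property Tax Rebate: €54,000 is below the €68,000 cutoff, so the full €3,900 applies.
Commuter Credit: €54,000 is at or below the €329,300 threshold, so the full €1,080 applies.
Student Loan Interest Credit: 15% of the €1,600 excess over €52,400 is €240; credit = €8,775 − €240 = €8,535.
Total: €3,900 + €1,080 + €8,535 = €13,515.

€13,515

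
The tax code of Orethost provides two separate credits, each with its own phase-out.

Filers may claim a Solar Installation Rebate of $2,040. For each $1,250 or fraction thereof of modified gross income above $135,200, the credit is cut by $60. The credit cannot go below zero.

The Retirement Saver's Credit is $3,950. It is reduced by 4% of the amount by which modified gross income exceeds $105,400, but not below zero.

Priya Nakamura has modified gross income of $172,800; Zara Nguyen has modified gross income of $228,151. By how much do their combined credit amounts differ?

Priya ($172,800): Solar Installation Rebate: income exceeds $135,200 by $37,600, which is 31 full-or-partial $1,250 increments; reduction = 31 × $60 = $1,860, leaving $180. Retirement Saver's Credit: 4% of the $67,400 excess over $105,400 is $2,696; credit = $3,950 − $2,696 = $1,254. total $180 + $1,254 = $1,434
Zara ($228,151): Solar Installation Rebate: income exceeds $135,200 by $92,951 → 75 increments × $60 = $4,500 ≥ base, so the credit is $0. Retirement Saver's Credit: 4% of the $122,751 excess over $105,400 is $4,910.04 ≥ base, so the credit is $0. total $0 + $0 = $0
Difference: |$1,434 − $0| = $1,434.

$1,434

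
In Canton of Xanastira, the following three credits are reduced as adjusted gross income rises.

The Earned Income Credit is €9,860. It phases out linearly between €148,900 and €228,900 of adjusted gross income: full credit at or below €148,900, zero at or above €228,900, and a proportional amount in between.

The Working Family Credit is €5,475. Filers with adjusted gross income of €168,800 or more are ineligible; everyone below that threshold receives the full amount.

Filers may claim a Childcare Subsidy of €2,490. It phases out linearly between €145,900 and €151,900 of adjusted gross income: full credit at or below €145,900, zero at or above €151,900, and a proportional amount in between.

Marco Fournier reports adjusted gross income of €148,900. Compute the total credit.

€16,580

Earned Income Credit: €148,900 is at or below the €148,900 threshold, so the full €9,860 applies.
Working Family Credit: €148,900 is below the €168,800 cutoff, so the full €5,475 applies.
Childcare Subsidy: €148,900 is €3,000 into a €6,000 phase-out range, leaving 3,000/6,000 of the credit: €2,490 × 3,000/6,000 = €1,245.
Total: €9,860 + €5,475 + €1,245 = €16,580.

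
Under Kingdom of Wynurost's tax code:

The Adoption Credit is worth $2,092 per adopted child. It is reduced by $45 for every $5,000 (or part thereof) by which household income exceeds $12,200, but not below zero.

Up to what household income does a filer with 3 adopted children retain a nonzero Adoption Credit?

$707,200

Full credit = 3 × $2,092 = $6,276.
After 139 increments the reduction is 139 × $45 = $6,255, leaving $21; one more increment wipes it out. Increment 139 ends at excess 139 × $5,000 = $695,000, so the highest qualifying income is $12,200 + $695,000 = $707,200.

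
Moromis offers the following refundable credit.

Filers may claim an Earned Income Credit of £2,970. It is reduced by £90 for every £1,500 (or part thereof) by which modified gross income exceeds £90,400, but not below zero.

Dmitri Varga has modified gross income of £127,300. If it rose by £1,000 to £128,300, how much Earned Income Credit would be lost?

At £127,300 — income exceeds £90,400 by £36,900, which is 25 full-or-partial £1,500 increments; reduction = 25 × £90 = £2,250, leaving £720.
At £128,300 — income exceeds £90,400 by £37,900, which is 26 full-or-partial £1,500 increments; reduction = 26 × £90 = £2,340, leaving £630.
Lost: £720 − £630 = £90.

£90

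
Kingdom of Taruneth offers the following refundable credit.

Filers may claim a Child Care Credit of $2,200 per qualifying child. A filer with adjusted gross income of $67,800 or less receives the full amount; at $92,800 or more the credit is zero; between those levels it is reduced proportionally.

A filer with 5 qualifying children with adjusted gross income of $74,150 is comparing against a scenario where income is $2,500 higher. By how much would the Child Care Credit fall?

At $74,150 — base = 5 × $2,200 = $11,000. $74,150 is $6,350 into a $25,000 phase-out range, leaving 18,650/25,000 of the credit: $11,000 × 18,650/25,000 = $8,206.
At $76,650 — base = 5 × $2,200 = $11,000. $76,650 is $8,850 into a $25,000 phase-out range, leaving 16,150/25,000 of the credit: $11,000 × 16,150/25,000 = $7,106.
Lost: $8,206 − $7,106 = $1,100.

$1,100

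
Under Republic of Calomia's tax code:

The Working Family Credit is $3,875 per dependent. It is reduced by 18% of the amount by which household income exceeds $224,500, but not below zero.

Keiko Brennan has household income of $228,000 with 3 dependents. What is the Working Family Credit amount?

$10,995

Working Family Credit: base = 3 × $3,875 = $11,625. 18% of the $3,500 excess over $224,500 is $630; credit = $11,625 − $630 = $10,995.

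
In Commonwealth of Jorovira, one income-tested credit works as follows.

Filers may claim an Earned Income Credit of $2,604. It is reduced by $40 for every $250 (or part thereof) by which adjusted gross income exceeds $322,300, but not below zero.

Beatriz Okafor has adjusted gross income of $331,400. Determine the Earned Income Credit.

$1,124

Earned Income Credit: income exceeds $322,300 by $9,100, which is 37 full-or-partial $250 increments; reduction = 37 × $40 = $1,480, leaving $1,124.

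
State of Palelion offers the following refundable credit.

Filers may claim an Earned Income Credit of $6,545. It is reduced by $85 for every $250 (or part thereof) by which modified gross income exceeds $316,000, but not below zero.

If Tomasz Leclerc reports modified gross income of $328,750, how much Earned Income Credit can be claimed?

$2,210

Earned Income Credit: income exceeds $316,000 by $12,750, which is 51 full-or-partial $250 increments; reduction = 51 × $85 = $4,335, leaving $2,210.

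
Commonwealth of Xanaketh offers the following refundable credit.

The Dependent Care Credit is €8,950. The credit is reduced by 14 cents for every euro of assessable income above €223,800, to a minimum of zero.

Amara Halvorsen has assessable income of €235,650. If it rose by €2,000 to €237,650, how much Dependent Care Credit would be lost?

€280

At €235,650 — 14% of the €11,850 excess over €223,800 is €1,659; credit = €8,950 − €1,659 = €7,291.
At €237,650 — 14% of the €13,850 excess over €223,800 is €1,939; credit = €8,950 − €1,939 = €7,011.
Lost: €7,291 − €7,011 = €280.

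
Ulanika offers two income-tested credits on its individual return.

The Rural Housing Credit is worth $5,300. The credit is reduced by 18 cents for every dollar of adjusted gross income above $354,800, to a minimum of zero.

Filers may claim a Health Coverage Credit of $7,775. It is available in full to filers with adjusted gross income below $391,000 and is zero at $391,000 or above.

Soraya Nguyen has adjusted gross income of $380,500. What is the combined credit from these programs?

$8,449

Rural Housing Credit: 18% of the $25,700 excess over $354,800 is $4,626; credit = $5,300 − $4,626 = $674.
Health Coverage Credit: $380,500 is below the $391,000 cutoff, so the full $7,775 applies.
Total: $674 + $7,775 = $8,449.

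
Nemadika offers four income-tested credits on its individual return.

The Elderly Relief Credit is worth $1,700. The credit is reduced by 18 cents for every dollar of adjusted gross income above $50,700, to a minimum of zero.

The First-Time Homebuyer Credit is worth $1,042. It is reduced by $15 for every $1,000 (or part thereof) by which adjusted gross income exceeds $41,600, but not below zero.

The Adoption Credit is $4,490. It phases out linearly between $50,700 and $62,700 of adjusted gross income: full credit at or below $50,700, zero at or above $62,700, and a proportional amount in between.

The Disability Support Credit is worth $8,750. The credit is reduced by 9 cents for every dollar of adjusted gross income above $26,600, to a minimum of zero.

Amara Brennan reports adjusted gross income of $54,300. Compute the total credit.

Elderly Relief Credit: 18% of the $3,600 excess over $50,700 is $648; credit = $1,700 − $648 = $1,052.
First-Time Homebuyer Credit: income exceeds $41,600 by $12,700, which is 13 full-or-partial $1,000 increments; reduction = 13 × $15 = $195, leaving $847.
Adoption Credit: $54,300 is $3,600 into a $12,000 phase-out range, leaving 8,400/12,000 of the credit: $4,490 × 8,400/12,000 = $3,143.
Disability Support Credit: 9% of the $27,700 excess over $26,600 is $2,493; credit = $8,750 − $2,493 = $6,257.
Total: $1,052 + $847 + $3,143 + $6,257 = $11,299.

$11,299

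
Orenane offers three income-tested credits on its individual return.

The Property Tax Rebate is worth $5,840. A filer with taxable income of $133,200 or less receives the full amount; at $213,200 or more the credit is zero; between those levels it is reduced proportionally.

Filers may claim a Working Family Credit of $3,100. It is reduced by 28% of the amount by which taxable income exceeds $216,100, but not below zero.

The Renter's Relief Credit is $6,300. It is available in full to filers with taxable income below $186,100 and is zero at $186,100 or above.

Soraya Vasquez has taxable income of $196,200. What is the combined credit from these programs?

Property Tax Rebate: $196,200 is $63,000 into a $80,000 phase-out range, leaving 17,000/80,000 of the credit: $5,840 × 17,000/80,000 = $1,241.
Working Family Credit: $196,200 is at or below the $216,100 threshold, so the full $3,100 applies.
Renter's Relief Credit: $196,200 meets or exceeds the $186,100 cutoff, so the credit is $0.
Total: $1,241 + $3,100 + $0 = $4,341.

$4,341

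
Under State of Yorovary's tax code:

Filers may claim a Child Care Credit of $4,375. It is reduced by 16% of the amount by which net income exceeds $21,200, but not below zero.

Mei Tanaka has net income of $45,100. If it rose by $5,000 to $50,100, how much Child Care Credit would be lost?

$551

At $45,100 — 16% of the $23,900 excess over $21,200 is $3,824; credit = $4,375 − $3,824 = $551.
At $50,100 — 16% of the $28,900 excess over $21,200 is $4,624 ≥ base, so the credit is $0.
Lost: $551 − $0 = $551.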